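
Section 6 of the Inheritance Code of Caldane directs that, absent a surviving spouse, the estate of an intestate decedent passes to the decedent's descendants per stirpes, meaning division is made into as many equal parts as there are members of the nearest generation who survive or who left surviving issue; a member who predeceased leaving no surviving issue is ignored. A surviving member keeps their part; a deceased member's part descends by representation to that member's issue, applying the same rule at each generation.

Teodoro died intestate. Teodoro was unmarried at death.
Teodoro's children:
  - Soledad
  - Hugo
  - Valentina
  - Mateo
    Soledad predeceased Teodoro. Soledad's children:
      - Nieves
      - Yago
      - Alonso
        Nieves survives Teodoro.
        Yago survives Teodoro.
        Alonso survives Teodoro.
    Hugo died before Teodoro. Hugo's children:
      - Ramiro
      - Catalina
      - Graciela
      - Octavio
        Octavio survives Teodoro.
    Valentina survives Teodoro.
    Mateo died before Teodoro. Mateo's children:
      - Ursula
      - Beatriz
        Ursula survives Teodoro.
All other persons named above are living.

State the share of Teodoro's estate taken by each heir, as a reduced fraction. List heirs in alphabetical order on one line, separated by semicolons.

Alonso 1/12; Beatriz 1/8; Catalina 1/16; Graciela 1/16; Nieves 1/12; Octavio 1/16; Ramiro 1/16; Ursula 1/8; Valentina 1/4; Yago 1/12

There is no surviving spouse, so the entire estate passes to Teodoro's descendants per stirpes.
The estate is divided into 4 equal shares of 1/4 among Soledad, Hugo, Valentina, Mateo.
Soledad predeceased; the 1/4 allotted to Soledad's branch passes to Soledad's issue by representation.
The 1/4 is divided into 3 equal shares of 1/12 among Nieves, Yago, Alonso.
Nieves is living and takes 1/12.
Yago is living and takes 1/12.
Alonso is living and takes 1/12.
Hugo predeceased; the 1/4 allotted to Hugo's branch passes to Hugo's issue by representation.
The 1/4 is divided into 4 equal shares of 1/16 among Ramiro, Catalina, Graciela, Octavio.
Ramiro is living and takes 1/16.
Catalina is living and takes 1/16.
Graciela is living and takes 1/16.
Octavio is living and takes 1/16.
Valentina is living and takes 1/4.
Mateo predeceased; the 1/4 allotted to Mateo's branch passes to Mateo's issue by representation.
The 1/4 is divided into 2 equal shares of 1/8 among Ursula, Beatriz.
Ursula is living and takes 1/8.
Beatriz is living and takes 1/8.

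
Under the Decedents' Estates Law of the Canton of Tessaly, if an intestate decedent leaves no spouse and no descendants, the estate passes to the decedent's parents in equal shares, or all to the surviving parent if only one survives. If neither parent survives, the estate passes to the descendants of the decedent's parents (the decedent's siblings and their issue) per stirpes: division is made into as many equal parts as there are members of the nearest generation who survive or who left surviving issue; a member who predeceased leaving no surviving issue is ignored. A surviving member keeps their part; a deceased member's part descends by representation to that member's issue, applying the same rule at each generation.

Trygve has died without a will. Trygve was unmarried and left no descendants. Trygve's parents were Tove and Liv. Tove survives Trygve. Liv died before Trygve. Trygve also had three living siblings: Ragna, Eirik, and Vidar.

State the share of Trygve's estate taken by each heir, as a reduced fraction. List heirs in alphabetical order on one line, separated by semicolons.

Tove 1

Only one parent, Tove, survives, so Tove takes the entire estate. The siblings take nothing because a surviving parent has priority.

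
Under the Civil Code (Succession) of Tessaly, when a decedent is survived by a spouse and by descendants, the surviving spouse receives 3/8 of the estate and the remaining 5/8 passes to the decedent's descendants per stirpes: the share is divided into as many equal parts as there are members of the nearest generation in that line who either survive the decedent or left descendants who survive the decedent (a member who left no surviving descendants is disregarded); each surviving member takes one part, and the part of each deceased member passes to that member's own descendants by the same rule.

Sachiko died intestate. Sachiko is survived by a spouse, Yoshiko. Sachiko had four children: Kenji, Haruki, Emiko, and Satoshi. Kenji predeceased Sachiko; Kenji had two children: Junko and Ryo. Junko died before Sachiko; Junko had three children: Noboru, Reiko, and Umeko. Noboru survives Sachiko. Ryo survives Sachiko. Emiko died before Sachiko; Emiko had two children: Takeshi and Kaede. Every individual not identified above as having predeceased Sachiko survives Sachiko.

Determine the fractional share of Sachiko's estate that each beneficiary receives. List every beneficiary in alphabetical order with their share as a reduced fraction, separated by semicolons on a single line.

Haruki 5/32; Kaede 5/64; Noboru 5/192; Reiko 5/192; Ryo 5/64; Satoshi 5/32; Takeshi 5/64; Umeko 5/192; Yoshiko 3/8

Yoshiko, as surviving spouse, takes 3/8.
The remaining 5/8 passes to Sachiko's descendants per stirpes.
The 5/8 is divided into 4 equal shares of 5/32 among Kenji, Haruki, Emiko, Satoshi.
Kenji predeceased; the 5/32 allotted to Kenji's branch passes to Kenji's issue by representation.
The 5/32 is divided into 2 equal shares of 5/64 among Junko, Ryo.
Junko predeceased; the 5/64 allotted to Junko's branch passes to Junko's issue by representation.
The 5/64 is divided into 3 equal shares of 5/192 among Noboru, Reiko, Umeko.
Noboru is living and takes 5/192.
Reiko is living and takes 5/192.
Umeko is living and takes 5/192.
Ryo is living and takes 5/64.
Haruki is living and takes 5/32.
Emiko predeceased; the 5/32 allotted to Emiko's branch passes to Emiko's issue by representation.
The 5/32 is divided into 2 equal shares of 5/64 among Takeshi, Kaede.
Takeshi is living and takes 5/64.
Kaede is living and takes 5/64.
Satoshi is living and takes 5/32.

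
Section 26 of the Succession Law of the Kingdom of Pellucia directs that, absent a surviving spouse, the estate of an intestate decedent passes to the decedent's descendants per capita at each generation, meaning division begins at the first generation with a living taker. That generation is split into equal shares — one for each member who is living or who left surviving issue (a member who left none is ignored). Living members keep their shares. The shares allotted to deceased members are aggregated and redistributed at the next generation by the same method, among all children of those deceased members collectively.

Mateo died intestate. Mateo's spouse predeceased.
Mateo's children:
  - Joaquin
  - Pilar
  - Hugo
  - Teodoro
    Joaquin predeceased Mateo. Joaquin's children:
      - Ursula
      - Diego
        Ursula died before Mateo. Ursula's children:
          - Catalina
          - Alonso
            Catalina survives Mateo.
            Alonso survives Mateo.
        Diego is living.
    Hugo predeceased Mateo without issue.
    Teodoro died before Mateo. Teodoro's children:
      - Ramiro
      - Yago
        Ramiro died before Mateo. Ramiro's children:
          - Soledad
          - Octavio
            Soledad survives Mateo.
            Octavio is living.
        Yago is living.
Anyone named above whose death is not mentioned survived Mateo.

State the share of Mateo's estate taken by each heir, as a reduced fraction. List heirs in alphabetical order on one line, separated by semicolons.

Alonso 1/12; Catalina 1/12; Diego 1/6; Octavio 1/12; Pilar 1/3; Soledad 1/12; Yago 1/6

There is no surviving spouse, so the entire estate passes to Mateo's descendants per capita at each generation.
At generation 1 (Joaquin, Pilar, Teodoro) there are 3 shares of (1)/3 = 1/3 each.
Living: Pilar — each takes 1/3.
Deceased: Joaquin and Teodoro. Their combined 2/3 is pooled and carried to generation 2.
At generation 2 (Ursula, Diego, Ramiro, Yago) there are 4 shares of (2/3)/4 = 1/6 each.
Living: Diego and Yago — each takes 1/6.
Deceased: Ursula and Ramiro. Their combined 1/3 is pooled and carried to generation 3.
At generation 3 (Catalina, Alonso, Soledad, Octavio) there are 4 shares of (1/3)/4 = 1/12 each.
Living: Catalina, Alonso, Soledad, and Octavio — each takes 1/12.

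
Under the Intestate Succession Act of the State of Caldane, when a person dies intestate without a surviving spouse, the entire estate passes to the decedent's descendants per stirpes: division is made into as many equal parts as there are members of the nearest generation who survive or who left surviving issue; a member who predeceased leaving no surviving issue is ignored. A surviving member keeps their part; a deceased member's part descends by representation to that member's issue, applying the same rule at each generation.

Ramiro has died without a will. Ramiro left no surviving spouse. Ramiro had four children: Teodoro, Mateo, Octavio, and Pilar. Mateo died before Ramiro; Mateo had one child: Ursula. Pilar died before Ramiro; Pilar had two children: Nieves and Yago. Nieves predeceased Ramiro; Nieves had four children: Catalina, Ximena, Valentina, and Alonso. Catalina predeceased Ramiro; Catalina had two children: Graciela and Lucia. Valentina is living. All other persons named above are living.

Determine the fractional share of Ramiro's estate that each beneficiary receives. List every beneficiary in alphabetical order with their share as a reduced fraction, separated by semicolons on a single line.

Alonso 1/32; Graciela 1/64; Lucia 1/64; Octavio 1/4; Teodoro 1/4; Ursula 1/4; Valentina 1/32; Ximena 1/32; Yago 1/8

There is no surviving spouse, so the entire estate passes to Ramiro's descendants per stirpes.
The estate is divided into 4 equal shares of 1/4 among Teodoro, Mateo, Octavio, Pilar.
Teodoro is living and takes 1/4.
Mateo predeceased; the 1/4 allotted to Mateo's branch passes to Mateo's issue by representation.
Ursula is the sole taker at this level and receives the full 1/4.
Octavio is living and takes 1/4.
Pilar predeceased; the 1/4 allotted to Pilar's branch passes to Pilar's issue by representation.
The 1/4 is divided into 2 equal shares of 1/8 among Nieves, Yago.
Nieves predeceased; the 1/8 allotted to Nieves's branch passes to Nieves's issue by representation.
The 1/8 is divided into 4 equal shares of 1/32 among Catalina, Ximena, Valentina, Alonso.
Catalina predeceased; the 1/32 allotted to Catalina's branch passes to Catalina's issue by representation.
The 1/32 is divided into 2 equal shares of 1/64 among Graciela, Lucia.
Graciela is living and takes 1/64.
Lucia is living and takes 1/64.
Ximena is living and takes 1/32.
Valentina is living and takes 1/32.
Alonso is living and takes 1/32.
Yago is living and takes 1/8.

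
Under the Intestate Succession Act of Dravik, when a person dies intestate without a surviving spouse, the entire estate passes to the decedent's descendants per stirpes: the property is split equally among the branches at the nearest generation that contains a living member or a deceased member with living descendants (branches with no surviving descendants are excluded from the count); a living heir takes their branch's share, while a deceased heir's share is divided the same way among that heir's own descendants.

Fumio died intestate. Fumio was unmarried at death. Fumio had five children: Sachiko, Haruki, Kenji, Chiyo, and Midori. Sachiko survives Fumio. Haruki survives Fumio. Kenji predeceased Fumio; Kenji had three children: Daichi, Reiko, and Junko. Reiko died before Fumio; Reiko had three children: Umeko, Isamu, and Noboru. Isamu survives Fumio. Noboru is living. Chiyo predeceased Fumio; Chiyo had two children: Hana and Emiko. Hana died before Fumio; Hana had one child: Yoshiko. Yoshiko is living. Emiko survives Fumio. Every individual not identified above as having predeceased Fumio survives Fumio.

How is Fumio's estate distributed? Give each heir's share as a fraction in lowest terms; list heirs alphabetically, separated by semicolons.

Daichi 1/15; Emiko 1/10; Haruki 1/5; Isamu 1/45; Junko 1/15; Midori 1/5; Noboru 1/45; Sachiko 1/5; Umeko 1/45; Yoshiko 1/10

There is no surviving spouse, so the entire estate passes to Fumio's descendants per stirpes.
The estate is divided into 5 equal shares of 1/5 among Sachiko, Haruki, Kenji, Chiyo, Midori.
Sachiko is living and takes 1/5.
Haruki is living and takes 1/5.
Kenji predeceased; the 1/5 allotted to Kenji's branch passes to Kenji's issue by representation.
The 1/5 is divided into 3 equal shares of 1/15 among Daichi, Reiko, Junko.
Daichi is living and takes 1/15.
Reiko predeceased; the 1/15 allotted to Reiko's branch passes to Reiko's issue by representation.
The 1/15 is divided into 3 equal shares of 1/45 among Umeko, Isamu, Noboru.
Umeko is living and takes 1/45.
Isamu is living and takes 1/45.
Noboru is living and takes 1/45.
Junko is living and takes 1/15.
Chiyo predeceased; the 1/5 allotted to Chiyo's branch passes to Chiyo's issue by representation.
The 1/5 is divided into 2 equal shares of 1/10 among Hana, Emiko.
Hana predeceased; the 1/10 allotted to Hana's branch passes to Hana's issue by representation.
Yoshiko is the sole taker at this level and receives the full 1/10.
Emiko is living and takes 1/10.
Midori is living and takes 1/5.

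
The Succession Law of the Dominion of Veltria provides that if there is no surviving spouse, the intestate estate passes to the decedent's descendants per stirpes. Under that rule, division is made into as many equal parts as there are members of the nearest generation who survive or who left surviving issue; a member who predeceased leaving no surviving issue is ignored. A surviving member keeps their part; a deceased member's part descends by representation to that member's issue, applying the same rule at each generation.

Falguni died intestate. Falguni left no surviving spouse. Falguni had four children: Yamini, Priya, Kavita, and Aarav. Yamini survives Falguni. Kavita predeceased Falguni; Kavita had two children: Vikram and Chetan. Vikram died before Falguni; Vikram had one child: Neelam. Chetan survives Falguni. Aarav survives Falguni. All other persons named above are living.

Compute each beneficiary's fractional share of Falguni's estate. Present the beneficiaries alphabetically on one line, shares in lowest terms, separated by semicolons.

There is no surviving spouse, so the entire estate passes to Falguni's descendants per stirpes.
The estate is divided into 4 equal shares of 1/4 among Yamini, Priya, Kavita, Aarav.
Yamini is living and takes 1/4.
Priya is living and takes 1/4.
Kavita predeceased; the 1/4 allotted to Kavita's branch passes to Kavita's issue by representation.
The 1/4 is divided into 2 equal shares of 1/8 among Vikram, Chetan.
Vikram predeceased; the 1/8 allotted to Vikram's branch passes to Vikram's issue by representation.
Neelam is the sole taker at this level and receives the full 1/8.
Chetan is living and takes 1/8.
Aarav is living and takes 1/4.

Aarav 1/4; Chetan 1/8; Neelam 1/8; Priya 1/4; Yamini 1/4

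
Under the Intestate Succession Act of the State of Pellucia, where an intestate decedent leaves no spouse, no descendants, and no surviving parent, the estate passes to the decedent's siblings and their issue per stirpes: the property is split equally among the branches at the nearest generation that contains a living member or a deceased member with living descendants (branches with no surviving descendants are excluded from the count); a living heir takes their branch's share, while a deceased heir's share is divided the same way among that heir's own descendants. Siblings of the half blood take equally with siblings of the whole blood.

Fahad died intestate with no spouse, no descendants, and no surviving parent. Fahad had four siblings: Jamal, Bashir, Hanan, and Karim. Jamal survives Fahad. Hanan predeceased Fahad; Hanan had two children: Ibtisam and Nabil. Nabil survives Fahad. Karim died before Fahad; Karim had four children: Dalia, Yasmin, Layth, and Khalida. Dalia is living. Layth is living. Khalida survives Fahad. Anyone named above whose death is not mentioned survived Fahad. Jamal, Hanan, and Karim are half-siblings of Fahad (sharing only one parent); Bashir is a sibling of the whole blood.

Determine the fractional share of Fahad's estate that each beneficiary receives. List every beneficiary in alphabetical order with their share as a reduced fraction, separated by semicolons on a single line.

No spouse, descendants, or parent survives, so the estate passes to Fahad's siblings per stirpes.
Half-blood and whole-blood siblings take equally under the stated rule.
The estate is divided into 4 equal shares of 1/4 among Jamal, Bashir, Hanan, Karim.
Jamal is living and takes 1/4.
Bashir is living and takes 1/4.
Hanan predeceased; the 1/4 allotted to Hanan's branch passes to Hanan's issue by representation.
The 1/4 is divided into 2 equal shares of 1/8 among Ibtisam, Nabil.
Ibtisam is living and takes 1/8.
Nabil is living and takes 1/8.
Karim predeceased; the 1/4 allotted to Karim's branch passes to Karim's issue by representation.
The 1/4 is divided into 4 equal shares of 1/16 among Dalia, Yasmin, Layth, Khalida.
Dalia is living and takes 1/16.
Yasmin is living and takes 1/16.
Layth is living and takes 1/16.
Khalida is living and takes 1/16.

Bashir 1/4; Dalia 1/16; Ibtisam 1/8; Jamal 1/4; Khalida 1/16; Layth 1/16; Nabil 1/8; Yasmin 1/16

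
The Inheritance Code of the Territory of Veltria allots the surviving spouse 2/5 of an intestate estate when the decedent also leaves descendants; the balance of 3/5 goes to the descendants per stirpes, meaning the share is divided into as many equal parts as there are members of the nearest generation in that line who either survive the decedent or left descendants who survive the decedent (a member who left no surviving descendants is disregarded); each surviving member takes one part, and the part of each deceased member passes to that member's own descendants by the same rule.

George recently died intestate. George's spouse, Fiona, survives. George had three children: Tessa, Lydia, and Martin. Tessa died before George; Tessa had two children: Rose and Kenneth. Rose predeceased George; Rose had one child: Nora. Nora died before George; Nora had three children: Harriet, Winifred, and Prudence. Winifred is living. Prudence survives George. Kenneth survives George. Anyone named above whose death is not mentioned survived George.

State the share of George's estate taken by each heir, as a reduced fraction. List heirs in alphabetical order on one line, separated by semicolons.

Fiona, as surviving spouse, takes 2/5.
The remaining 3/5 passes to George's descendants per stirpes.
The 3/5 is divided into 3 equal shares of 1/5 among Tessa, Lydia, Martin.
Tessa predeceased; the 1/5 allotted to Tessa's branch passes to Tessa's issue by representation.
The 1/5 is divided into 2 equal shares of 1/10 among Rose, Kenneth.
Rose predeceased; the 1/10 allotted to Rose's branch passes to Rose's issue by representation.
Nora's line is the sole branch at this level, so the full 1/10 passes to Nora's issue by representation.
The 1/10 is divided into 3 equal shares of 1/30 among Harriet, Winifred, Prudence.
Harriet is living and takes 1/30.
Winifred is living and takes 1/30.
Prudence is living and takes 1/30.
Kenneth is living and takes 1/10.
Lydia is living and takes 1/5.
Martin is living and takes 1/5.

Fiona 2/5; Harriet 1/30; Kenneth 1/10; Lydia 1/5; Martin 1/5; Prudence 1/30; Winifred 1/30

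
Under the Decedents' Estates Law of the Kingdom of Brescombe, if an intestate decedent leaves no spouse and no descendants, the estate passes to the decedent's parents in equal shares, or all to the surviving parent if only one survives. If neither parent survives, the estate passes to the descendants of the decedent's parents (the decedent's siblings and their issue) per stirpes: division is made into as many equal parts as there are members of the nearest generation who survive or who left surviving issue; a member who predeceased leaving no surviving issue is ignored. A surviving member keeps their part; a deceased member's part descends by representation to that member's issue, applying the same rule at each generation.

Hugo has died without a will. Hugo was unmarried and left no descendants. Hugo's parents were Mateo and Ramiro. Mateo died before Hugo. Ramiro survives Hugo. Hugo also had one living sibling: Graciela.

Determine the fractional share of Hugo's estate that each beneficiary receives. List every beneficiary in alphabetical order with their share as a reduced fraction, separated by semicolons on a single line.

Only one parent, Ramiro, survives, so Ramiro takes the entire estate. The siblings take nothing because a surviving parent has priority.

Ramiro 1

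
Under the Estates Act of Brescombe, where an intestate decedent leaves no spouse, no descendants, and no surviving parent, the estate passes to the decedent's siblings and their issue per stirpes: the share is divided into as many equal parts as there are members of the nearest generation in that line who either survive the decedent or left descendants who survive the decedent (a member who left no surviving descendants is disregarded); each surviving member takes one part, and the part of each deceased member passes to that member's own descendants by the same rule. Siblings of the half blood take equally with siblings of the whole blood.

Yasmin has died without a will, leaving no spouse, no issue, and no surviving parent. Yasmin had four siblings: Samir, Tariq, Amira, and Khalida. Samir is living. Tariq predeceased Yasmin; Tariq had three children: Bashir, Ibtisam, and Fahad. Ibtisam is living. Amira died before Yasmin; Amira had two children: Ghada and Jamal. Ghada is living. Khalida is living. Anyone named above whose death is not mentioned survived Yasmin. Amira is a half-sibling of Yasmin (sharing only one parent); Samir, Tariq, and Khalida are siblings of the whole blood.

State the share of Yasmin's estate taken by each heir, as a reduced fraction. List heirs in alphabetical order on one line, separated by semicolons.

No spouse, descendants, or parent survives, so the estate passes to Yasmin's siblings per stirpes.
Half-blood and whole-blood siblings take equally under the stated rule.
The estate is divided into 4 equal shares of 1/4 among Samir, Tariq, Amira, Khalida.
Samir is living and takes 1/4.
Tariq predeceased; the 1/4 allotted to Tariq's branch passes to Tariq's issue by representation.
The 1/4 is divided into 3 equal shares of 1/12 among Bashir, Ibtisam, Fahad.
Bashir is living and takes 1/12.
Ibtisam is living and takes 1/12.
Fahad is living and takes 1/12.
Amira predeceased; the 1/4 allotted to Amira's branch passes to Amira's issue by representation.
The 1/4 is divided into 2 equal shares of 1/8 among Ghada, Jamal.
Ghada is living and takes 1/8.
Jamal is living and takes 1/8.
Khalida is living and takes 1/4.

Bashir 1/12; Fahad 1/12; Ghada 1/8; Ibtisam 1/12; Jamal 1/8; Khalida 1/4; Samir 1/4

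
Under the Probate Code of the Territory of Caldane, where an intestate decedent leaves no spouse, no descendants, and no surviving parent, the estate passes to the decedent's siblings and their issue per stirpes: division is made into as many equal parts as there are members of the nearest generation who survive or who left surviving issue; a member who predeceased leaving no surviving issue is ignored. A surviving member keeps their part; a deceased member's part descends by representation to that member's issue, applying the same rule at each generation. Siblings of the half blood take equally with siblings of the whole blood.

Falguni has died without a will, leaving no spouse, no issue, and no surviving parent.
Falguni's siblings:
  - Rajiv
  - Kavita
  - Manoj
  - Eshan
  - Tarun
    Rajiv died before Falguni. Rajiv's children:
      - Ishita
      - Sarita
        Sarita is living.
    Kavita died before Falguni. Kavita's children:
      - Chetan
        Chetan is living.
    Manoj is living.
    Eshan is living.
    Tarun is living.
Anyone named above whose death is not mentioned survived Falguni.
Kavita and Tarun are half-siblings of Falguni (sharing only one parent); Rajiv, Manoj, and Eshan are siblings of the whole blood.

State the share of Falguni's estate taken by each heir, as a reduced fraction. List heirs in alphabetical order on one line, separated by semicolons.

Chetan 1/5; Eshan 1/5; Ishita 1/10; Manoj 1/5; Sarita 1/10; Tarun 1/5

No spouse, descendants, or parent survives, so the estate passes to Falguni's siblings per stirpes.
Half-blood and whole-blood siblings take equally under the stated rule.
The estate is divided into 5 equal shares of 1/5 among Rajiv, Kavita, Manoj, Eshan, Tarun.
Rajiv predeceased; the 1/5 allotted to Rajiv's branch passes to Rajiv's issue by representation.
The 1/5 is divided into 2 equal shares of 1/10 among Ishita, Sarita.
Ishita is living and takes 1/10.
Sarita is living and takes 1/10.
Kavita predeceased; the 1/5 allotted to Kavita's branch passes to Kavita's issue by representation.
Chetan is the sole taker at this level and receives the full 1/5.
Manoj is living and takes 1/5.
Eshan is living and takes 1/5.
Tarun is living and takes 1/5.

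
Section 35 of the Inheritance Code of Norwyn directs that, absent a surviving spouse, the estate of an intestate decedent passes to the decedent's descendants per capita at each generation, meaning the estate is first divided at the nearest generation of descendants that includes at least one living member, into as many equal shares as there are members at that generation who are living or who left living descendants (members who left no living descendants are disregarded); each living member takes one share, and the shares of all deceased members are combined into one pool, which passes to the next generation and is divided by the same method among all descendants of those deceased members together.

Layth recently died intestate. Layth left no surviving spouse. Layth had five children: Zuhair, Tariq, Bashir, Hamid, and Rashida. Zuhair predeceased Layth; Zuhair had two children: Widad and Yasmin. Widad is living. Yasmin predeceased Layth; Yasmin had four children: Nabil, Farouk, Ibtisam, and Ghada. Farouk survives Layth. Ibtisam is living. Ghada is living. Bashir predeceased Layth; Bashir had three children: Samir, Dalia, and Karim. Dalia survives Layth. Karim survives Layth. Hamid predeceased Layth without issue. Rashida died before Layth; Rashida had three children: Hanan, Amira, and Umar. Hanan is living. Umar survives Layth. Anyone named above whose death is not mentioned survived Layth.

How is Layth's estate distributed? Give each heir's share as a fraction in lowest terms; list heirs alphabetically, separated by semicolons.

There is no surviving spouse, so the entire estate passes to Layth's descendants per capita at each generation.
At generation 1 (Zuhair, Tariq, Bashir, Rashida) there are 4 shares of (1)/4 = 1/4 each.
Living: Tariq — each takes 1/4.
Deceased: Zuhair, Bashir, and Rashida. Their combined 3/4 is pooled and carried to generation 2.
At generation 2 (Widad, Yasmin, Samir, Dalia, Karim, Hanan, Amira, Umar) there are 8 shares of (3/4)/8 = 3/32 each.
Living: Widad, Samir, Dalia, Karim, Hanan, Amira, and Umar — each takes 3/32.
Deceased: Yasmin. That 3/32 share is carried to generation 3.
At generation 3 (Nabil, Farouk, Ibtisam, Ghada) there are 4 shares of (3/32)/4 = 3/128 each.
Living: Nabil, Farouk, Ibtisam, and Ghada — each takes 3/128.

Amira 3/32; Dalia 3/32; Farouk 3/128; Ghada 3/128; Hanan 3/32; Ibtisam 3/128; Karim 3/32; Nabil 3/128; Samir 3/32; Tariq 1/4; Umar 3/32; Widad 3/32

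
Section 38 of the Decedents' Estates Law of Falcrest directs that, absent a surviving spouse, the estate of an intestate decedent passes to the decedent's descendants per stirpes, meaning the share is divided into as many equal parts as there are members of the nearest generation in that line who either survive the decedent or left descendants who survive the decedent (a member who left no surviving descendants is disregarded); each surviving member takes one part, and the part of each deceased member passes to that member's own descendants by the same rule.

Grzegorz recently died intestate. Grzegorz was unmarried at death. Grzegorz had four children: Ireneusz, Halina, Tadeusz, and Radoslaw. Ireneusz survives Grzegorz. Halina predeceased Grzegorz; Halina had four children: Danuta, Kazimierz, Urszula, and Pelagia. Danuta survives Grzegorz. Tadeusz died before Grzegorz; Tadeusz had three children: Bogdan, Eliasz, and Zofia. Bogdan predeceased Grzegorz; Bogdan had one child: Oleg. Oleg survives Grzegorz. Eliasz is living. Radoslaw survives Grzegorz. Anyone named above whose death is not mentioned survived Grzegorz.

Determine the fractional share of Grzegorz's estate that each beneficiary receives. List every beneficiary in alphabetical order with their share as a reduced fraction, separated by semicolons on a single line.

Danuta 1/16; Eliasz 1/12; Ireneusz 1/4; Kazimierz 1/16; Oleg 1/12; Pelagia 1/16; Radoslaw 1/4; Urszula 1/16; Zofia 1/12

There is no surviving spouse, so the entire estate passes to Grzegorz's descendants per stirpes.
The estate is divided into 4 equal shares of 1/4 among Ireneusz, Halina, Tadeusz, Radoslaw.
Ireneusz is living and takes 1/4.
Halina predeceased; the 1/4 allotted to Halina's branch passes to Halina's issue by representation.
The 1/4 is divided into 4 equal shares of 1/16 among Danuta, Kazimierz, Urszula, Pelagia.
Danuta is living and takes 1/16.
Kazimierz is living and takes 1/16.
Urszula is living and takes 1/16.
Pelagia is living and takes 1/16.
Tadeusz predeceased; the 1/4 allotted to Tadeusz's branch passes to Tadeusz's issue by representation.
The 1/4 is divided into 3 equal shares of 1/12 among Bogdan, Eliasz, Zofia.
Bogdan predeceased; the 1/12 allotted to Bogdan's branch passes to Bogdan's issue by representation.
Oleg is the sole taker at this level and receives the full 1/12.
Eliasz is living and takes 1/12.
Zofia is living and takes 1/12.
Radoslaw is living and takes 1/4.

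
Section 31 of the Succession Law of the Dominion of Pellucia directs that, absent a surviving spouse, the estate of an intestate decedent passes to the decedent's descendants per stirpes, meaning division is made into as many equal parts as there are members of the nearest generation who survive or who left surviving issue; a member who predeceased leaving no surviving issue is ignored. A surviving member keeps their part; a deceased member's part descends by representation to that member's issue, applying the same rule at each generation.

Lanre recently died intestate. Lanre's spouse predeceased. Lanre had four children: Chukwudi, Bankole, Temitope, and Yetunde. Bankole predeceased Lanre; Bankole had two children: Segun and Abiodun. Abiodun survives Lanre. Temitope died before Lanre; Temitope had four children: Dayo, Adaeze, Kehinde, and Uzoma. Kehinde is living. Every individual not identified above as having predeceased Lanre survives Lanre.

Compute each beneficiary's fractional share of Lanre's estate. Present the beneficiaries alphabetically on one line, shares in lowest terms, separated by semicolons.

Abiodun 1/8; Adaeze 1/16; Chukwudi 1/4; Dayo 1/16; Kehinde 1/16; Segun 1/8; Uzoma 1/16; Yetunde 1/4

There is no surviving spouse, so the entire estate passes to Lanre's descendants per stirpes.
The estate is divided into 4 equal shares of 1/4 among Chukwudi, Bankole, Temitope, Yetunde.
Chukwudi is living and takes 1/4.
Bankole predeceased; the 1/4 allotted to Bankole's branch passes to Bankole's issue by representation.
The 1/4 is divided into 2 equal shares of 1/8 among Segun, Abiodun.
Segun is living and takes 1/8.
Abiodun is living and takes 1/8.
Temitope predeceased; the 1/4 allotted to Temitope's branch passes to Temitope's issue by representation.
The 1/4 is divided into 4 equal shares of 1/16 among Dayo, Adaeze, Kehinde, Uzoma.
Dayo is living and takes 1/16.
Adaeze is living and takes 1/16.
Kehinde is living and takes 1/16.
Uzoma is living and takes 1/16.
Yetunde is living and takes 1/4.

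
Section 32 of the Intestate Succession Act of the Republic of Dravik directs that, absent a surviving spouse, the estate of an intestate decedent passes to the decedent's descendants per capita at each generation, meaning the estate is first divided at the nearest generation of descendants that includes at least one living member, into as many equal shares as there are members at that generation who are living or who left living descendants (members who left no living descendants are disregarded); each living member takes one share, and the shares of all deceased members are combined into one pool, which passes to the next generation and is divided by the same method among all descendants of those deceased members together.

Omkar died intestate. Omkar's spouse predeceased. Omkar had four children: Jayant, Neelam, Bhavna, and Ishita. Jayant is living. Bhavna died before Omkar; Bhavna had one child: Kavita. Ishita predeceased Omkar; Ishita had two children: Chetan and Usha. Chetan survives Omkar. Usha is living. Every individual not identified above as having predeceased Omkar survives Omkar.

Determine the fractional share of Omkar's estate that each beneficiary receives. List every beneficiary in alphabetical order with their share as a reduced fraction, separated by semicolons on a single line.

Chetan 1/6; Jayant 1/4; Kavita 1/6; Neelam 1/4; Usha 1/6

There is no surviving spouse, so the entire estate passes to Omkar's descendants per capita at each generation.
At generation 1 (Jayant, Neelam, Bhavna, Ishita) there are 4 shares of (1)/4 = 1/4 each.
Living: Jayant and Neelam — each takes 1/4.
Deceased: Bhavna and Ishita. Their combined 1/2 is pooled and carried to generation 2.
At generation 2 (Kavita, Chetan, Usha) there are 3 shares of (1/2)/3 = 1/6 each.
Living: Kavita, Chetan, and Usha — each takes 1/6.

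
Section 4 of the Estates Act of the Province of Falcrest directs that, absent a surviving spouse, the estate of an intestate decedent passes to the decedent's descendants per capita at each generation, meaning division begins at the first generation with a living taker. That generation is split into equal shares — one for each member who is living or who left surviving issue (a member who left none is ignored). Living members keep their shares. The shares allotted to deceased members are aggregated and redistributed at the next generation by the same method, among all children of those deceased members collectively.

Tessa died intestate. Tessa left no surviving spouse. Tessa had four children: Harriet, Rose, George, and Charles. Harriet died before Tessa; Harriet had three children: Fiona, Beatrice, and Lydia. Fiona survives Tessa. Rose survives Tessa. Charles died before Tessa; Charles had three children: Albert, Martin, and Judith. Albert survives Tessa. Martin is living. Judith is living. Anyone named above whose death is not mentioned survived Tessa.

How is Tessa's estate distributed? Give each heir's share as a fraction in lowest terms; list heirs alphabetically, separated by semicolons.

There is no surviving spouse, so the entire estate passes to Tessa's descendants per capita at each generation.
At generation 1 (Harriet, Rose, George, Charles) there are 4 shares of (1)/4 = 1/4 each.
Living: Rose and George — each takes 1/4.
Deceased: Harriet and Charles. Their combined 1/2 is pooled and carried to generation 2.
At generation 2 (Fiona, Beatrice, Lydia, Albert, Martin, Judith) there are 6 shares of (1/2)/6 = 1/12 each.
Living: Fiona, Beatrice, Lydia, Albert, Martin, and Judith — each takes 1/12.

Albert 1/12; Beatrice 1/12; Fiona 1/12; George 1/4; Judith 1/12; Lydia 1/12; Martin 1/12; Rose 1/4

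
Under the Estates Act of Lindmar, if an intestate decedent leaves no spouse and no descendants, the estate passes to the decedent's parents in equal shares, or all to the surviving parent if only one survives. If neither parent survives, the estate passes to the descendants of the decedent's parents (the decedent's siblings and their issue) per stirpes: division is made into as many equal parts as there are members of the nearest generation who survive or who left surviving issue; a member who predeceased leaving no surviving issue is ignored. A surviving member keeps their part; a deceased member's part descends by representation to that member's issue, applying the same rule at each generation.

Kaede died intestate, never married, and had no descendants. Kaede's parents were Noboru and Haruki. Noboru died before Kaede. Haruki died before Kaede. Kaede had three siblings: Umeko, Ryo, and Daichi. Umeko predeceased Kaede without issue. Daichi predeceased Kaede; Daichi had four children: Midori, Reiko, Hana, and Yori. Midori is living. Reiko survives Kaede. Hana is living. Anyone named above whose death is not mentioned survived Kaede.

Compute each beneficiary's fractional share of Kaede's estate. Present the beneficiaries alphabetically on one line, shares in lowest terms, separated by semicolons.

Hana 1/8; Midori 1/8; Reiko 1/8; Ryo 1/2; Yori 1/8

Neither parent survives and there are no descendants, so the estate passes to Kaede's siblings and their issue per stirpes.
Umeko left no surviving issue, so that branch lapses and is disregarded.
The estate is divided into 2 equal shares of 1/2 among Ryo, Daichi.
Ryo is living and takes 1/2.
Daichi predeceased; the 1/2 allotted to Daichi's branch passes to Daichi's issue by representation.
The 1/2 is divided into 4 equal shares of 1/8 among Midori, Reiko, Hana, Yori.
Midori is living and takes 1/8.
Reiko is living and takes 1/8.
Hana is living and takes 1/8.
Yori is living and takes 1/8.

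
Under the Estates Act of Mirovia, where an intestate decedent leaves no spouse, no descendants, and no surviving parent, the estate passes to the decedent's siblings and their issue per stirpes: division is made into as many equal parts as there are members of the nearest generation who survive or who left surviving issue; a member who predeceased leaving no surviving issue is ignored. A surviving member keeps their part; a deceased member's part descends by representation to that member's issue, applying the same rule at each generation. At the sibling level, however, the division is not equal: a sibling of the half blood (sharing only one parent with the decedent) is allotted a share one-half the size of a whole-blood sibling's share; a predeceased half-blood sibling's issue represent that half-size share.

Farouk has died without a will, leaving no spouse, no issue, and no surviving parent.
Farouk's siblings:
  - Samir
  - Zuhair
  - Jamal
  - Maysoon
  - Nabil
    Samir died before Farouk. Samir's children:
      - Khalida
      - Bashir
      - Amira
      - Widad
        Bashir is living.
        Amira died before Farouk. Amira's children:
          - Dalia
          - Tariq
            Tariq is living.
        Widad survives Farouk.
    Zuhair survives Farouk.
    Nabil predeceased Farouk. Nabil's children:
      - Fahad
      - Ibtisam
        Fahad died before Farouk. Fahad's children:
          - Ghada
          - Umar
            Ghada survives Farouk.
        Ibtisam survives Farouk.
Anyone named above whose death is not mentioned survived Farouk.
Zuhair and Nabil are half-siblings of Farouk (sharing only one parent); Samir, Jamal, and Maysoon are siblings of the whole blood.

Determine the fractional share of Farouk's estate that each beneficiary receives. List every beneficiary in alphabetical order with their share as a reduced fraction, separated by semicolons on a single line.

Bashir 1/16; Dalia 1/32; Ghada 1/32; Ibtisam 1/16; Jamal 1/4; Khalida 1/16; Maysoon 1/4; Tariq 1/32; Umar 1/32; Widad 1/16; Zuhair 1/8

No spouse, descendants, or parent survives, so the estate passes to Farouk's siblings per stirpes.
Half-blood siblings count for one-half the weight of whole-blood siblings at the initial division.
Dividing 1 in proportion to weights (total weight 4): Samir (weight 1) → 1/4; Zuhair (weight 1/2) → 1/8; Jamal (weight 1) → 1/4; Maysoon (weight 1) → 1/4; Nabil (weight 1/2) → 1/8.
Samir predeceased; the 1/4 allotted to Samir's branch passes to Samir's issue by representation.
The 1/4 is divided into 4 equal shares of 1/16 among Khalida, Bashir, Amira, Widad.
Khalida is living and takes 1/16.
Bashir is living and takes 1/16.
Amira predeceased; the 1/16 allotted to Amira's branch passes to Amira's issue by representation.
The 1/16 is divided into 2 equal shares of 1/32 among Dalia, Tariq.
Dalia is living and takes 1/32.
Tariq is living and takes 1/32.
Widad is living and takes 1/16.
Zuhair is living and takes 1/8.
Jamal is living and takes 1/4.
Maysoon is living and takes 1/4.
Nabil predeceased; the 1/8 allotted to Nabil's branch passes to Nabil's issue by representation.
The 1/8 is divided into 2 equal shares of 1/16 among Fahad, Ibtisam.
Fahad predeceased; the 1/16 allotted to Fahad's branch passes to Fahad's issue by representation.
The 1/16 is divided into 2 equal shares of 1/32 among Ghada, Umar.
Ghada is living and takes 1/32.
Umar is living and takes 1/32.
Ibtisam is living and takes 1/16.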